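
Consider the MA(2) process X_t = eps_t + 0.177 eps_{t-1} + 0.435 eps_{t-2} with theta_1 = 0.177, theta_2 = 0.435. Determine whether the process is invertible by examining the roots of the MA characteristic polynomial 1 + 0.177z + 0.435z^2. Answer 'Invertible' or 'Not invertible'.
\text{Invertible}

The MA(q) characteristic polynomial is P(z) = 1 + 0.177z + 0.435z^2.
Invertibility requires all roots to lie outside the unit circle, i.e. |z| > 1 for every root.
Set 1 + (0.177) z + (0.435) z^2 = 0, i.e. a z^2 + b z + c = 0 with a = 0.435, b = 0.177, c = 1.
Discriminant D = b^2 - 4ac = (0.177)^2 - 4*(0.435)*1 = 0.031329 - (1.74) = -1.708671.
D < 0, so the roots are the complex-conjugate pair z = (-b +/- i sqrt(-D)) / (2a) = -0.2034 +/- 1.5025i.
For a conjugate pair |z|^2 = z * conj(z) = (product of roots) = c/a = 1/(0.435) = 2.298851, so |z| = sqrt(2.298851) = 1.5162 for both roots.
Moduli of all roots: 1.5162, 1.5162.
All moduli strictly greater than 1? Yes.
Verdict: Invertible.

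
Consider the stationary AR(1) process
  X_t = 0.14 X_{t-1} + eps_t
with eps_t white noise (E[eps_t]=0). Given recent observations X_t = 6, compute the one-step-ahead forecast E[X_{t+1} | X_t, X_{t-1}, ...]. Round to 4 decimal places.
E[X_{t+1} \mid \mathcal F_t] = 0.8400

For an AR(p) model X_t = c + sum_i phi_i X_{t-i} + eps_t, the
one-step-ahead conditional mean is
  E[X_{t+1} | X_t, ...] = c + sum_i phi_i X_{t+1-i}.
Substitute known values:
  E[X_{t+1} | ...] = (0.14) * (6)
                   = 0.8400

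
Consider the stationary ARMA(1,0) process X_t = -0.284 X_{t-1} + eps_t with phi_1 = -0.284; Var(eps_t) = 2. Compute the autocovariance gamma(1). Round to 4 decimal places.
\gamma(1) = -0.6178

Multiply the model equation by X_{t-k} and take expectations. With theta_0 = psi_0 = 1 and psi_j the MA(infinity) weights, this gives
  gamma(k) - sum_i phi_i gamma(k-i) = c_k,
  c_k = sigma^2 * sum_{j=k..q} theta_j psi_{j-k}   (c_k = 0 for k > q),
using gamma(-m) = gamma(m).
Pure AR (q = 0): c_0 = sigma^2 = 2, c_k = 0 for k >= 1.
Equations for k = 0 and k = 1 (AR order 1):
  gamma(0) = phi_1 gamma(1) + c_0
  gamma(1) = phi_1 gamma(0) + c_1
Substituting the second into the first: gamma(0) (1 - phi_1^2) = c_0 + phi_1 c_1, so
  gamma(0) = c_0 / (1 - phi_1^2) = 2 / (1 - (-0.284)^2) = 2 / 0.919344 = 2.175464.
  gamma(1) = phi_1 gamma(0) = (-0.284)(2.175464) = -0.617832.
Therefore gamma(1) = -0.6178 (to 4 decimal places).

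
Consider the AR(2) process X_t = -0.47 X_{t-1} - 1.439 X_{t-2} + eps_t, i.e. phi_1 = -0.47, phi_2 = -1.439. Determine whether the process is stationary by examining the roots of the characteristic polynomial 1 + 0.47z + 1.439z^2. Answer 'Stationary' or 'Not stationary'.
\text{Not stationary}

The AR(p) characteristic polynomial is P(z) = 1 + 0.47z + 1.439z^2.
Stationarity requires all roots to lie outside the unit circle, i.e. |z| > 1 for every root.
Set 1 + (0.47) z + (1.439) z^2 = 0, i.e. a z^2 + b z + c = 0 with a = 1.439, b = 0.47, c = 1.
Discriminant D = b^2 - 4ac = (0.47)^2 - 4*(1.439)*1 = 0.2209 - (5.756) = -5.5351.
D < 0, so the roots are the complex-conjugate pair z = (-b +/- i sqrt(-D)) / (2a) = -0.1633 +/- 0.8175i.
For a conjugate pair |z|^2 = z * conj(z) = (product of roots) = c/a = 1/(1.439) = 0.694927, so |z| = sqrt(0.694927) = 0.8336 for both roots.
Moduli of all roots: 0.8336, 0.8336.
All moduli strictly greater than 1? No.
Verdict: Not stationary.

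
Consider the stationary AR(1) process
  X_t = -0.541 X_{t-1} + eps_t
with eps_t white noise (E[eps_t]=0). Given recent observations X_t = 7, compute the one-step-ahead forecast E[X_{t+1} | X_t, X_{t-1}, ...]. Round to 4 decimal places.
E[X_{t+1} \mid \mathcal F_t] = -3.7870

For an AR(p) model X_t = c + sum_i phi_i X_{t-i} + eps_t, the
one-step-ahead conditional mean is
  E[X_{t+1} | X_t, ...] = c + sum_i phi_i X_{t+1-i}.
Substitute known values:
  E[X_{t+1} | ...] = (-0.541) * (7)
                   = -3.7870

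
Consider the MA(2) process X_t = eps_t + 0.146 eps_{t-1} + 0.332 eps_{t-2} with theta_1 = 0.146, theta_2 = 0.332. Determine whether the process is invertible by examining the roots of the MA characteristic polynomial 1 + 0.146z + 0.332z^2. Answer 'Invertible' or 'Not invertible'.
\text{Invertible}

The MA(q) characteristic polynomial is P(z) = 1 + 0.146z + 0.332z^2.
Invertibility requires all roots to lie outside the unit circle, i.e. |z| > 1 for every root.
Set 1 + (0.146) z + (0.332) z^2 = 0, i.e. a z^2 + b z + c = 0 with a = 0.332, b = 0.146, c = 1.
Discriminant D = b^2 - 4ac = (0.146)^2 - 4*(0.332)*1 = 0.021316 - (1.328) = -1.306684.
D < 0, so the roots are the complex-conjugate pair z = (-b +/- i sqrt(-D)) / (2a) = -0.2199 +/- 1.7215i.
For a conjugate pair |z|^2 = z * conj(z) = (product of roots) = c/a = 1/(0.332) = 3.012048, so |z| = sqrt(3.012048) = 1.7355 for both roots.
Moduli of all roots: 1.7355, 1.7355.
All moduli strictly greater than 1? Yes.
Verdict: Invertible.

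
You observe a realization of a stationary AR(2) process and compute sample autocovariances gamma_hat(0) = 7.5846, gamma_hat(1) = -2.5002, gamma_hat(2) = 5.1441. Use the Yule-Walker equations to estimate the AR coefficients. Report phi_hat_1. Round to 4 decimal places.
\hat\phi_{1} = -0.1190

The Yule-Walker equations for an AR(p) process read, in matrix form,
  Gamma_p phi = r_p,   with   (Gamma_p)_{ij} = gamma(|i - j|),
                       (r_p)_i = gamma(i),   i,j = 1..p.
Substitute the sample gammas (Toeplitz matrix and right-hand side of size 2):
  Gamma_p = [[7.5846, -2.5002], [-2.5002, 7.5846]]
  r_p     = [-2.5002, 5.1441]
Written out:
  7.5846 phi_1 - 2.5002 phi_2 = -2.5002
  -2.5002 phi_1 + 7.5846 phi_2 = 5.1441
Solve by Cramer's rule:
  det = gamma(0)^2 - gamma(1)^2 = (7.5846)^2 - (-2.5002)^2 = 57.52615716 - 6.25100004 = 51.27515712
  phi_hat_1 = [gamma(1) gamma(0) - gamma(1) gamma(2)] / det = [(-2.5002)(7.5846) - (-2.5002)(5.1441)] / 51.27515712 = -6.1017381 / 51.27515712 = -0.119
  phi_hat_2 = [gamma(0) gamma(2) - gamma(1)^2] / det = [(7.5846)(5.1441) - (-2.5002)^2] / 51.27515712 = 32.76494082 / 51.27515712 = 0.639
So phi_hat = [-0.1190, 0.6390].
Therefore phi_hat_1 = -0.1190.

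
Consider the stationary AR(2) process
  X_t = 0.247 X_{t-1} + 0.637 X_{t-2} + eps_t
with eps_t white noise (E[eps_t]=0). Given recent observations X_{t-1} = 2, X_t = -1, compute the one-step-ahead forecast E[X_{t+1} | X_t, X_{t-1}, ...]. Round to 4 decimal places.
E[X_{t+1} \mid \mathcal F_t] = 1.0270

For an AR(p) model X_t = c + sum_i phi_i X_{t-i} + eps_t, the
one-step-ahead conditional mean is
  E[X_{t+1} | X_t, ...] = c + sum_i phi_i X_{t+1-i}.
Substitute known values:
  E[X_{t+1} | ...] = (0.247) * (-1) + (0.637) * (2)
                   = 1.0270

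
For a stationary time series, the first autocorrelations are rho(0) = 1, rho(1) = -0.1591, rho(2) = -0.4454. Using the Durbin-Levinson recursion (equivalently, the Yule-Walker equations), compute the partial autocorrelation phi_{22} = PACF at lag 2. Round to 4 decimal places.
\phi_{22} = -0.4829

The PACF at lag k is phi_{kk}, the last component of the solution
to the Yule-Walker system G_k phi = r_k where
  (G_k)_{ij} = rho(|i - j|), (r_k)_i = rho(i), i,j = 1..k.
Equivalently, Durbin-Levinson gives phi_{kk} iteratively:
  phi_{11} = rho(1)
  phi_{kk} = [rho(k) - sum_{j=1..k-1} phi_{k-1,j} rho(k-j)]
            / [1 - sum_{j=1..k-1} phi_{k-1,j} rho(j)],
  phi_{k,j} = phi_{k-1,j} - phi_{kk} phi_{k-1,k-j},  j = 1..k-1.
Step k = 1:
  phi_11 = rho(1) = -0.1591.
Step k = 2:
  phi_22 = [rho(2) - phi_11 rho(1)] / [1 - phi_11 rho(1)] = [-0.4454 - (-0.1591)(-0.1591)] / [1 - (-0.1591)(-0.1591)]
         = -0.47071281 / 0.97468719 = -0.4829.
Therefore phi_{22} = -0.4829.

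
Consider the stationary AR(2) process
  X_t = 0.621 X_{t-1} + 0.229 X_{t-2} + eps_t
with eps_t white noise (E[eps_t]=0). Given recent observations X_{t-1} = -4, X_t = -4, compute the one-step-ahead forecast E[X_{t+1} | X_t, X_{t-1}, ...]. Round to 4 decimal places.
E[X_{t+1} \mid \mathcal F_t] = -3.4000

For an AR(p) model X_t = c + sum_i phi_i X_{t-i} + eps_t, the
one-step-ahead conditional mean is
  E[X_{t+1} | X_t, ...] = c + sum_i phi_i X_{t+1-i}.
Substitute known values:
  E[X_{t+1} | ...] = (0.621) * (-4) + (0.229) * (-4)
                   = -3.4000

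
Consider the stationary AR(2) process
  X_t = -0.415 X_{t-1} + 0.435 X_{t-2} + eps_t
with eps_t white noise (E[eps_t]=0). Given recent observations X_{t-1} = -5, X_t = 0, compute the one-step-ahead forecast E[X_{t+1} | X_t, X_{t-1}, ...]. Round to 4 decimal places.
E[X_{t+1} \mid \mathcal F_t] = -2.1750

For an AR(p) model X_t = c + sum_i phi_i X_{t-i} + eps_t, the
one-step-ahead conditional mean is
  E[X_{t+1} | X_t, ...] = c + sum_i phi_i X_{t+1-i}.
Substitute known values:
  E[X_{t+1} | ...] = (-0.415) * (0) + (0.435) * (-5)
                   = -2.1750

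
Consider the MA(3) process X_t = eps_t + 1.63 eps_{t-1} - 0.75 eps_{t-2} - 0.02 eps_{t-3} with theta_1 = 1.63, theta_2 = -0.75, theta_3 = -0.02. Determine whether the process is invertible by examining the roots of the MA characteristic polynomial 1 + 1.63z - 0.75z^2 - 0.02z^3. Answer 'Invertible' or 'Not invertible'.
\text{Not invertible}

The MA(q) characteristic polynomial is P(z) = 1 + 1.63z - 0.75z^2 - 0.02z^3.
Invertibility requires all roots to lie outside the unit circle, i.e. |z| > 1 for every root.
Degree 3: look for a simple real root z0 first, then factor out (1 - z/z0) and solve the remaining quadratic.
Testing z0 = -0.5: P(-0.5) = 1 + (1.63)(-0.5) + (-0.75)(-0.5)^2 + (-0.02)(-0.5)^3
  = 1 + (-0.815) + (-0.1875) + (0.0025) = 0.  So z_0 = -0.5 is a root, |z_0| = 0.5.
Divide out the factor (1 + 2 z) = (1 - z/z0) (since 1/z0 = -2):
  P(z) = (1 + 2 z)(1 + (-0.37) z + (-0.01) z^2)
  [check: z-coef -0.37 - (-2) = 1.63; z^2-coef -0.01 - (-2)(-0.37) = -0.75; z^3-coef -(-2)(-0.01) = -0.02.]
Remaining roots from the quadratic factor 1 + (-0.37) z + (-0.01) z^2:
  Set 1 + (-0.37) z + (-0.01) z^2 = 0, i.e. a z^2 + b z + c = 0 with a = -0.01, b = -0.37, c = 1.
  Discriminant D = b^2 - 4ac = (-0.37)^2 - 4*(-0.01)*1 = 0.1369 - (-0.04) = 0.1769.
  D >= 0, so the roots are real: z = (-b +/- sqrt(D)) / (2a) = (0.37 +/- 0.420595) / (-0.02).
    z_1 = (0.37 + 0.420595) / (-0.02) = -39.5297,   |z_1| = 39.5297.
    z_2 = (0.37 - 0.420595) / (-0.02) = 2.5297,   |z_2| = 2.5297.
Moduli of all roots: 0.5000, 39.5297, 2.5297.
All moduli strictly greater than 1? No.
Verdict: Not invertible.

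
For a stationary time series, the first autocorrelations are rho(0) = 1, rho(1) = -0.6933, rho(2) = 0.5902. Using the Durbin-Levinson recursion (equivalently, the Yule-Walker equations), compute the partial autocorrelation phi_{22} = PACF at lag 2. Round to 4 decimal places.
\phi_{22} = 0.2109

The PACF at lag k is phi_{kk}, the last component of the solution
to the Yule-Walker system G_k phi = r_k where
  (G_k)_{ij} = rho(|i - j|), (r_k)_i = rho(i), i,j = 1..k.
Equivalently, Durbin-Levinson gives phi_{kk} iteratively:
  phi_{11} = rho(1)
  phi_{kk} = [rho(k) - sum_{j=1..k-1} phi_{k-1,j} rho(k-j)]
            / [1 - sum_{j=1..k-1} phi_{k-1,j} rho(j)],
  phi_{k,j} = phi_{k-1,j} - phi_{kk} phi_{k-1,k-j},  j = 1..k-1.
Step k = 1:
  phi_11 = rho(1) = -0.6933.
Step k = 2:
  phi_22 = [rho(2) - phi_11 rho(1)] / [1 - phi_11 rho(1)] = [0.5902 - (-0.6933)(-0.6933)] / [1 - (-0.6933)(-0.6933)]
         = 0.10953511 / 0.51933511 = 0.2109.
Therefore phi_{22} = 0.2109.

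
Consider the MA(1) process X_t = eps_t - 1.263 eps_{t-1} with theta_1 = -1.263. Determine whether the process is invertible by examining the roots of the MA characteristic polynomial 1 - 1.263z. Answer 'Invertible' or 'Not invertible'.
\text{Not invertible}

The MA(q) characteristic polynomial is P(z) = 1 - 1.263z.
Invertibility requires all roots to lie outside the unit circle, i.e. |z| > 1 for every root.
This is linear in z: 1 + (-1.263) z = 0  =>  z = -1/(-1.263) = 0.791766,  |z| = 0.791766.
Moduli of all roots: 0.7918.
All moduli strictly greater than 1? No.
Verdict: Not invertible.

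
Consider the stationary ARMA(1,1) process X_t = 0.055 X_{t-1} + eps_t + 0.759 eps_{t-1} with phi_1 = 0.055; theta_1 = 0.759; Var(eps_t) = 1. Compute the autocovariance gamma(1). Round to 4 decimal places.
\gamma(1) = 0.8506

Multiply the model equation by X_{t-k} and take expectations. With theta_0 = psi_0 = 1 and psi_j the MA(infinity) weights, this gives
  gamma(k) - sum_i phi_i gamma(k-i) = c_k,
  c_k = sigma^2 * sum_{j=k..q} theta_j psi_{j-k}   (c_k = 0 for k > q),
using gamma(-m) = gamma(m).
psi-weights needed (psi_j = theta_j + sum_i phi_i psi_{j-i}):
  psi_1 = theta_1 + phi_1 = 0.759 + (0.055) = 0.814
Right-hand sides:
  c_0 = sigma^2 (1 + theta_1 psi_1) = 1 * (1 + (0.759)(0.814)) = 1 * 1.617826 = 1.617826
  c_1 = sigma^2 theta_1 = 1 * (0.759) = 0.759
  c_2 = 0
Equations for k = 0 and k = 1 (AR order 1):
  gamma(0) = phi_1 gamma(1) + c_0
  gamma(1) = phi_1 gamma(0) + c_1
Substituting the second into the first: gamma(0) (1 - phi_1^2) = c_0 + phi_1 c_1, so
  gamma(0) = (c_0 + phi_1 c_1) / (1 - phi_1^2) = (1.617826 + (0.055)(0.759)) / (1 - (0.055)^2) = 1.659571 / 0.996975 = 1.664606.
  gamma(1) = phi_1 gamma(0) + c_1 = (0.055)(1.664606) + (0.759) = 0.850553.
Therefore gamma(1) = 0.8506 (to 4 decimal places).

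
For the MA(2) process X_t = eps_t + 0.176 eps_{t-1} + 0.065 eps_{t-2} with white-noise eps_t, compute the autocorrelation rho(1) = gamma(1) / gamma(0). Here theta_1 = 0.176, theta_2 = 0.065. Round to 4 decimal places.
\rho(1) = 0.1811

For an MA(q) process with theta_0 = 1, the autocovariance is
  gamma(k) = sigma^2 * sum_{i=0..q-k} theta_i * theta_{i+k},
and rho(k) = gamma(k) / gamma(0). Sigma^2 cancels.
  numerator   = (1)*(0.176) + (0.176)*(0.065) = 0.18744.
  denominator = (1)^2 + (0.176)^2 + (0.065)^2 = 1.035201.
  rho(1) = 0.18744 / 1.035201 = 0.1811.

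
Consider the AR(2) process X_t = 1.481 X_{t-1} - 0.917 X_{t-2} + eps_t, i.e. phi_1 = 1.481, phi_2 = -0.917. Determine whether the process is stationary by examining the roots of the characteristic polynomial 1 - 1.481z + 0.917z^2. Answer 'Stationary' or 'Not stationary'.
\text{Stationary}

The AR(p) characteristic polynomial is P(z) = 1 - 1.481z + 0.917z^2.
Stationarity requires all roots to lie outside the unit circle, i.e. |z| > 1 for every root.
Set 1 + (-1.481) z + (0.917) z^2 = 0, i.e. a z^2 + b z + c = 0 with a = 0.917, b = -1.481, c = 1.
Discriminant D = b^2 - 4ac = (-1.481)^2 - 4*(0.917)*1 = 2.193361 - (3.668) = -1.474639.
D < 0, so the roots are the complex-conjugate pair z = (-b +/- i sqrt(-D)) / (2a) = 0.8075 +/- 0.6621i.
For a conjugate pair |z|^2 = z * conj(z) = (product of roots) = c/a = 1/(0.917) = 1.090513, so |z| = sqrt(1.090513) = 1.0443 for both roots.
Moduli of all roots: 1.0443, 1.0443.
All moduli strictly greater than 1? Yes.
Verdict: Stationary.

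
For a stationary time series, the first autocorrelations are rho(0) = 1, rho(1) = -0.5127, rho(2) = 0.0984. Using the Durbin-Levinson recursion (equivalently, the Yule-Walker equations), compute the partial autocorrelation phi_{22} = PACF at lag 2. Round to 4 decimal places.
\phi_{22} = -0.2231

The PACF at lag k is phi_{kk}, the last component of the solution
to the Yule-Walker system G_k phi = r_k where
  (G_k)_{ij} = rho(|i - j|), (r_k)_i = rho(i), i,j = 1..k.
Equivalently, Durbin-Levinson gives phi_{kk} iteratively:
  phi_{11} = rho(1)
  phi_{kk} = [rho(k) - sum_{j=1..k-1} phi_{k-1,j} rho(k-j)]
            / [1 - sum_{j=1..k-1} phi_{k-1,j} rho(j)],
  phi_{k,j} = phi_{k-1,j} - phi_{kk} phi_{k-1,k-j},  j = 1..k-1.
Step k = 1:
  phi_11 = rho(1) = -0.5127.
Step k = 2:
  phi_22 = [rho(2) - phi_11 rho(1)] / [1 - phi_11 rho(1)] = [0.0984 - (-0.5127)(-0.5127)] / [1 - (-0.5127)(-0.5127)]
         = -0.16446129 / 0.73713871 = -0.2231.
Therefore phi_{22} = -0.2231.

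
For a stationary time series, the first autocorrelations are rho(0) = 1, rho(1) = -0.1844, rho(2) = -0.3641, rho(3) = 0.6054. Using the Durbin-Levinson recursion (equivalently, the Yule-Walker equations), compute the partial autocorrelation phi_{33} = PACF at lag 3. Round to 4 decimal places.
\phi_{33} = 0.5419

The PACF at lag k is phi_{kk}, the last component of the solution
to the Yule-Walker system G_k phi = r_k where
  (G_k)_{ij} = rho(|i - j|), (r_k)_i = rho(i), i,j = 1..k.
Equivalently, Durbin-Levinson gives phi_{kk} iteratively:
  phi_{11} = rho(1)
  phi_{kk} = [rho(k) - sum_{j=1..k-1} phi_{k-1,j} rho(k-j)]
            / [1 - sum_{j=1..k-1} phi_{k-1,j} rho(j)],
  phi_{k,j} = phi_{k-1,j} - phi_{kk} phi_{k-1,k-j},  j = 1..k-1.
Step k = 1:
  phi_11 = rho(1) = -0.1844.
Step k = 2:
  phi_22 = [rho(2) - phi_11 rho(1)] / [1 - phi_11 rho(1)] = [-0.3641 - (-0.1844)(-0.1844)] / [1 - (-0.1844)(-0.1844)]
         = -0.39810336 / 0.96599664 = -0.412117.
  Update: phi_21 = phi_11 - phi_22 phi_11 = -0.1844 - (-0.412117)(-0.1844) = -0.260394.
Step k = 3:
  phi_33 = [rho(3) - phi_21 rho(2) - phi_22 rho(1)] / [1 - phi_21 rho(1) - phi_22 rho(2)]
    numerator   = 0.6054 - (-0.260394)(-0.3641) - (-0.412117)(-0.1844) = 0.43459611
    denominator = 1 - (-0.260394)(-0.1844) - (-0.412117)(-0.3641) = 0.80193159
  phi_33 = 0.43459611 / 0.80193159 = 0.5419.
Therefore phi_{33} = 0.5419.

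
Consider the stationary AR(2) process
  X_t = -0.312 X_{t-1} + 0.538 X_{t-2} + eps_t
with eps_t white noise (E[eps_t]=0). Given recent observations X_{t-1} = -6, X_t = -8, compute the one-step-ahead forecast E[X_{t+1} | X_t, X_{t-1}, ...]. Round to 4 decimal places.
E[X_{t+1} \mid \mathcal F_t] = -0.7320

For an AR(p) model X_t = c + sum_i phi_i X_{t-i} + eps_t, the
one-step-ahead conditional mean is
  E[X_{t+1} | X_t, ...] = c + sum_i phi_i X_{t+1-i}.
Substitute known values:
  E[X_{t+1} | ...] = (-0.312) * (-8) + (0.538) * (-6)
                   = -0.7320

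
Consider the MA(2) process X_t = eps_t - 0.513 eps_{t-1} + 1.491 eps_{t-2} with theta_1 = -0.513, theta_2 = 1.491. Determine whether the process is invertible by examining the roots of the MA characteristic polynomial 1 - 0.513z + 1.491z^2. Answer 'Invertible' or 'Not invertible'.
\text{Not invertible}

The MA(q) characteristic polynomial is P(z) = 1 - 0.513z + 1.491z^2.
Invertibility requires all roots to lie outside the unit circle, i.e. |z| > 1 for every root.
Set 1 + (-0.513) z + (1.491) z^2 = 0, i.e. a z^2 + b z + c = 0 with a = 1.491, b = -0.513, c = 1.
Discriminant D = b^2 - 4ac = (-0.513)^2 - 4*(1.491)*1 = 0.263169 - (5.964) = -5.700831.
D < 0, so the roots are the complex-conjugate pair z = (-b +/- i sqrt(-D)) / (2a) = 0.172 +/- 0.8007i.
For a conjugate pair |z|^2 = z * conj(z) = (product of roots) = c/a = 1/(1.491) = 0.670691, so |z| = sqrt(0.670691) = 0.819 for both roots.
Moduli of all roots: 0.8190, 0.8190.
All moduli strictly greater than 1? No.
Verdict: Not invertible.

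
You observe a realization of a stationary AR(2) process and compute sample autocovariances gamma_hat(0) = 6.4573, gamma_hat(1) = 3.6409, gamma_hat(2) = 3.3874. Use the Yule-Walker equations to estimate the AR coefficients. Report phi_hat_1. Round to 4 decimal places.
\hat\phi_{1} = 0.3930

The Yule-Walker equations for an AR(p) process read, in matrix form,
  Gamma_p phi = r_p,   with   (Gamma_p)_{ij} = gamma(|i - j|),
                       (r_p)_i = gamma(i),   i,j = 1..p.
Substitute the sample gammas (Toeplitz matrix and right-hand side of size 2):
  Gamma_p = [[6.4573, 3.6409], [3.6409, 6.4573]]
  r_p     = [3.6409, 3.3874]
Written out:
  6.4573 phi_1 + 3.6409 phi_2 = 3.6409
  3.6409 phi_1 + 6.4573 phi_2 = 3.3874
Solve by Cramer's rule:
  det = gamma(0)^2 - gamma(1)^2 = (6.4573)^2 - (3.6409)^2 = 41.69672329 - 13.25615281 = 28.44057048
  phi_hat_1 = [gamma(1) gamma(0) - gamma(1) gamma(2)] / det = [(3.6409)(6.4573) - (3.6409)(3.3874)] / 28.44057048 = 11.17719891 / 28.44057048 = 0.393
  phi_hat_2 = [gamma(0) gamma(2) - gamma(1)^2] / det = [(6.4573)(3.3874) - (3.6409)^2] / 28.44057048 = 8.61730521 / 28.44057048 = 0.303
So phi_hat = [0.3930, 0.3030].
Therefore phi_hat_1 = 0.3930.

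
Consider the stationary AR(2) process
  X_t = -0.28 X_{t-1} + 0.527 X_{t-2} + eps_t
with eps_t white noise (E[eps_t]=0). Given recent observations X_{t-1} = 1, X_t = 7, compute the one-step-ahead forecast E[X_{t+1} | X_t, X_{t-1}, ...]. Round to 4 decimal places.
E[X_{t+1} \mid \mathcal F_t] = -1.4330

For an AR(p) model X_t = c + sum_i phi_i X_{t-i} + eps_t, the
one-step-ahead conditional mean is
  E[X_{t+1} | X_t, ...] = c + sum_i phi_i X_{t+1-i}.
Substitute known values:
  E[X_{t+1} | ...] = (-0.28) * (7) + (0.527) * (1)
                   = -1.4330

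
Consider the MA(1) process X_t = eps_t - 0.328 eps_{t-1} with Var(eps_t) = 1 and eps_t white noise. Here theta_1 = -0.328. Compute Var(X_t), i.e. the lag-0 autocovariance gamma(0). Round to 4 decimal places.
\gamma(0) = 1.1076

For an MA(q) process X_t = eps_t + sum_i theta_i eps_{t-i} with
Var(eps_t) = sigma^2, the variance is
  gamma(0) = sigma^2 * (1 + sum_i theta_i^2).
  sum_i theta_i^2 = (-0.328)^2 = 0.107584.
  gamma(0) = 1 * (1 + 0.107584) = 1 * 1.107584 = 1.107584, which rounds to 1.1076.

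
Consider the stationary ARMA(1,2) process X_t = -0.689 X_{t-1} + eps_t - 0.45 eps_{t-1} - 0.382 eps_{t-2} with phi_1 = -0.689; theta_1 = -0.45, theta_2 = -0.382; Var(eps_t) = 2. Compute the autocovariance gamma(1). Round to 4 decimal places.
\gamma(1) = -3.6211

Multiply the model equation by X_{t-k} and take expectations. With theta_0 = psi_0 = 1 and psi_j the MA(infinity) weights, this gives
  gamma(k) - sum_i phi_i gamma(k-i) = c_k,
  c_k = sigma^2 * sum_{j=k..q} theta_j psi_{j-k}   (c_k = 0 for k > q),
using gamma(-m) = gamma(m).
psi-weights needed (psi_j = theta_j + sum_i phi_i psi_{j-i}):
  psi_1 = theta_1 + phi_1 = -0.45 + (-0.689) = -1.139
  psi_2 = theta_2 + phi_1 psi_1 = -0.382 + (-0.689)(-1.139) = 0.402771
Right-hand sides:
  c_0 = sigma^2 (1 + theta_1 psi_1 + theta_2 psi_2) = 2 * (1 + (-0.45)(-1.139) + (-0.382)(0.402771)) = 2 * 1.358691 = 2.717383
  c_1 = sigma^2 (theta_1 + theta_2 psi_1) = 2 * (-0.45 + (-0.382)(-1.139)) = -0.029804
  c_2 = sigma^2 theta_2 = 2 * (-0.382) = -0.764
Equations for k = 0 and k = 1 (AR order 1):
  gamma(0) = phi_1 gamma(1) + c_0
  gamma(1) = phi_1 gamma(0) + c_1
Substituting the second into the first: gamma(0) (1 - phi_1^2) = c_0 + phi_1 c_1, so
  gamma(0) = (c_0 + phi_1 c_1) / (1 - phi_1^2) = (2.717383 + (-0.689)(-0.029804)) / (1 - (-0.689)^2) = 2.737918 / 0.525279 = 5.212312.
  gamma(1) = phi_1 gamma(0) + c_1 = (-0.689)(5.212312) + (-0.029804) = -3.621087.
Therefore gamma(1) = -3.6211 (to 4 decimal places).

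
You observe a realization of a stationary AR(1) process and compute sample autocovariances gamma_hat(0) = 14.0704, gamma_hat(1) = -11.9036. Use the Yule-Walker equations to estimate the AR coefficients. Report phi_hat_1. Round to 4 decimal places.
\hat\phi_{1} = -0.8460

The Yule-Walker equations for an AR(p) process read, in matrix form,
  Gamma_p phi = r_p,   with   (Gamma_p)_{ij} = gamma(|i - j|),
                       (r_p)_i = gamma(i),   i,j = 1..p.
Substitute the sample gammas (Toeplitz matrix and right-hand side of size 1):
  Gamma_p = [[14.0704]]
  r_p     = [-11.9036]
With p = 1 this is the single equation gamma(0) phi_1 = gamma(1):
  phi_hat_1 = gamma(1) / gamma(0) = -11.9036 / 14.0704 = -0.8460.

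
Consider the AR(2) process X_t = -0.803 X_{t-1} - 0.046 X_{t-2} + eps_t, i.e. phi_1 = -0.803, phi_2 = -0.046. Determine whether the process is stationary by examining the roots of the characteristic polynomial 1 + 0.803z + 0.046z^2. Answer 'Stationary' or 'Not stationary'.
\text{Stationary}

The AR(p) characteristic polynomial is P(z) = 1 + 0.803z + 0.046z^2.
Stationarity requires all roots to lie outside the unit circle, i.e. |z| > 1 for every root.
Set 1 + (0.803) z + (0.046) z^2 = 0, i.e. a z^2 + b z + c = 0 with a = 0.046, b = 0.803, c = 1.
Discriminant D = b^2 - 4ac = (0.803)^2 - 4*(0.046)*1 = 0.644809 - (0.184) = 0.460809.
D >= 0, so the roots are real: z = (-b +/- sqrt(D)) / (2a) = (-0.803 +/- 0.678829) / (0.092).
  z_1 = (-0.803 + 0.678829) / (0.092) = -1.3497,   |z_1| = 1.3497.
  z_2 = (-0.803 - 0.678829) / (0.092) = -16.1068,   |z_2| = 16.1068.
Moduli of all roots: 1.3497, 16.1068.
All moduli strictly greater than 1? Yes.
Verdict: Stationary.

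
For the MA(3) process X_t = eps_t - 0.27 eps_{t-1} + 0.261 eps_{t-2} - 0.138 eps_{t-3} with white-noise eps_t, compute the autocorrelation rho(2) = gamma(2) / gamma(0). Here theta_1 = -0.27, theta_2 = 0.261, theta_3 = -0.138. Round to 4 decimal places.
\rho(2) = 0.2571

For an MA(q) process with theta_0 = 1, the autocovariance is
  gamma(k) = sigma^2 * sum_{i=0..q-k} theta_i * theta_{i+k},
and rho(k) = gamma(k) / gamma(0). Sigma^2 cancels.
  numerator   = (1)*(0.261) + (-0.27)*(-0.138) = 0.29826.
  denominator = (1)^2 + (-0.27)^2 + (0.261)^2 + (-0.138)^2 = 1.160065.
  rho(2) = 0.29826 / 1.160065 = 0.2571.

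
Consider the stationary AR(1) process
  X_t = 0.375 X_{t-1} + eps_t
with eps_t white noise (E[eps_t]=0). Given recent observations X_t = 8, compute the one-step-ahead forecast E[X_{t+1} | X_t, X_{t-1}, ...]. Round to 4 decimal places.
E[X_{t+1} \mid \mathcal F_t] = 3.0000

For an AR(p) model X_t = c + sum_i phi_i X_{t-i} + eps_t, the
one-step-ahead conditional mean is
  E[X_{t+1} | X_t, ...] = c + sum_i phi_i X_{t+1-i}.
Substitute known values:
  E[X_{t+1} | ...] = (0.375) * (8)
                   = 3.0000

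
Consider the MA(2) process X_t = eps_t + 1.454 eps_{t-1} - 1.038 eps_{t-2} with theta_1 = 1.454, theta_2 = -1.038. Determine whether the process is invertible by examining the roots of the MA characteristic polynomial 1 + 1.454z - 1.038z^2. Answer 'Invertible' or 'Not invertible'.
\text{Not invertible}

The MA(q) characteristic polynomial is P(z) = 1 + 1.454z - 1.038z^2.
Invertibility requires all roots to lie outside the unit circle, i.e. |z| > 1 for every root.
Set 1 + (1.454) z + (-1.038) z^2 = 0, i.e. a z^2 + b z + c = 0 with a = -1.038, b = 1.454, c = 1.
Discriminant D = b^2 - 4ac = (1.454)^2 - 4*(-1.038)*1 = 2.114116 - (-4.152) = 6.266116.
D >= 0, so the roots are real: z = (-b +/- sqrt(D)) / (2a) = (-1.454 +/- 2.503221) / (-2.076).
  z_1 = (-1.454 + 2.503221) / (-2.076) = -0.5054,   |z_1| = 0.5054.
  z_2 = (-1.454 - 2.503221) / (-2.076) = 1.9062,   |z_2| = 1.9062.
Moduli of all roots: 0.5054, 1.9062.
All moduli strictly greater than 1? No.
Verdict: Not invertible.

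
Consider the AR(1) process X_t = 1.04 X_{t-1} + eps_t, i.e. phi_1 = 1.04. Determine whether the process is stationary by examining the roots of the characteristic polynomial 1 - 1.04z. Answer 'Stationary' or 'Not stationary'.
\text{Not stationary}

The AR(p) characteristic polynomial is P(z) = 1 - 1.04z.
Stationarity requires all roots to lie outside the unit circle, i.e. |z| > 1 for every root.
This is linear in z: 1 + (-1.04) z = 0  =>  z = -1/(-1.04) = 0.961538,  |z| = 0.961538.
Moduli of all roots: 0.9615.
All moduli strictly greater than 1? No.
Verdict: Not stationary.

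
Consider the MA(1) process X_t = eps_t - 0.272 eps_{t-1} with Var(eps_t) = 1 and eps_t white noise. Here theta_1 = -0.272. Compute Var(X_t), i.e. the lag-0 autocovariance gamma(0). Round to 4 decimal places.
\gamma(0) = 1.0740

For an MA(q) process X_t = eps_t + sum_i theta_i eps_{t-i} with
Var(eps_t) = sigma^2, the variance is
  gamma(0) = sigma^2 * (1 + sum_i theta_i^2).
  sum_i theta_i^2 = (-0.272)^2 = 0.073984.
  gamma(0) = 1 * (1 + 0.073984) = 1 * 1.073984 = 1.073984, which rounds to 1.0740.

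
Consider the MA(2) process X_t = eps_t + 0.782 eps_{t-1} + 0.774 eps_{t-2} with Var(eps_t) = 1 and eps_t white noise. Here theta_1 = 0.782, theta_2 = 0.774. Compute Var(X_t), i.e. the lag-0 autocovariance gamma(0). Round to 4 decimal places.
\gamma(0) = 2.2106

For an MA(q) process X_t = eps_t + sum_i theta_i eps_{t-i} with
Var(eps_t) = sigma^2, the variance is
  gamma(0) = sigma^2 * (1 + sum_i theta_i^2).
  sum_i theta_i^2 = (0.782)^2 + (0.774)^2 = 0.611524 + 0.599076 = 1.2106.
  gamma(0) = 1 * (1 + 1.2106) = 1 * 2.2106 = 2.2106.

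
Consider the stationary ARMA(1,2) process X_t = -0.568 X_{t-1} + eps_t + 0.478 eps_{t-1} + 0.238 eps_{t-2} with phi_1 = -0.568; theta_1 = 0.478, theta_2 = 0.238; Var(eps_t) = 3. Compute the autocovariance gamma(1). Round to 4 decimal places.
\gamma(1) = -0.5583

Multiply the model equation by X_{t-k} and take expectations. With theta_0 = psi_0 = 1 and psi_j the MA(infinity) weights, this gives
  gamma(k) - sum_i phi_i gamma(k-i) = c_k,
  c_k = sigma^2 * sum_{j=k..q} theta_j psi_{j-k}   (c_k = 0 for k > q),
using gamma(-m) = gamma(m).
psi-weights needed (psi_j = theta_j + sum_i phi_i psi_{j-i}):
  psi_1 = theta_1 + phi_1 = 0.478 + (-0.568) = -0.09
  psi_2 = theta_2 + phi_1 psi_1 = 0.238 + (-0.568)(-0.09) = 0.28912
Right-hand sides:
  c_0 = sigma^2 (1 + theta_1 psi_1 + theta_2 psi_2) = 3 * (1 + (0.478)(-0.09) + (0.238)(0.28912)) = 3 * 1.025791 = 3.077372
  c_1 = sigma^2 (theta_1 + theta_2 psi_1) = 3 * (0.478 + (0.238)(-0.09)) = 1.36974
  c_2 = sigma^2 theta_2 = 3 * (0.238) = 0.714
Equations for k = 0 and k = 1 (AR order 1):
  gamma(0) = phi_1 gamma(1) + c_0
  gamma(1) = phi_1 gamma(0) + c_1
Substituting the second into the first: gamma(0) (1 - phi_1^2) = c_0 + phi_1 c_1, so
  gamma(0) = (c_0 + phi_1 c_1) / (1 - phi_1^2) = (3.077372 + (-0.568)(1.36974)) / (1 - (-0.568)^2) = 2.299359 / 0.677376 = 3.39451.
  gamma(1) = phi_1 gamma(0) + c_1 = (-0.568)(3.39451) + (1.36974) = -0.558341.
Therefore gamma(1) = -0.5583 (to 4 decimal places).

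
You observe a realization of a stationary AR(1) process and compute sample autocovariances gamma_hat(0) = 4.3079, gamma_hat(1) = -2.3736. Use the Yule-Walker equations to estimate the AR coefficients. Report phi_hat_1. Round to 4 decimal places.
\hat\phi_{1} = -0.5510

The Yule-Walker equations for an AR(p) process read, in matrix form,
  Gamma_p phi = r_p,   with   (Gamma_p)_{ij} = gamma(|i - j|),
                       (r_p)_i = gamma(i),   i,j = 1..p.
Substitute the sample gammas (Toeplitz matrix and right-hand side of size 1):
  Gamma_p = [[4.3079]]
  r_p     = [-2.3736]
With p = 1 this is the single equation gamma(0) phi_1 = gamma(1):
  phi_hat_1 = gamma(1) / gamma(0) = -2.3736 / 4.3079 = -0.5510.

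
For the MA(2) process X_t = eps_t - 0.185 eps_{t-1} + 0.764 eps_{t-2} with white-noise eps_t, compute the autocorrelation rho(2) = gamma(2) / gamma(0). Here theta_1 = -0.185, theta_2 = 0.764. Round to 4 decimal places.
\rho(2) = 0.4722

For an MA(q) process with theta_0 = 1, the autocovariance is
  gamma(k) = sigma^2 * sum_{i=0..q-k} theta_i * theta_{i+k},
and rho(k) = gamma(k) / gamma(0). Sigma^2 cancels.
  numerator   = (1)*(0.764) = 0.764.
  denominator = (1)^2 + (-0.185)^2 + (0.764)^2 = 1.617921.
  rho(2) = 0.764 / 1.617921 = 0.4722.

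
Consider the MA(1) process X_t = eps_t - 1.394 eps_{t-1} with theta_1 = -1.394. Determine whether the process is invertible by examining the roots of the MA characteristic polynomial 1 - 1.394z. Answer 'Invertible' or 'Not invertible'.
\text{Not invertible}

The MA(q) characteristic polynomial is P(z) = 1 - 1.394z.
Invertibility requires all roots to lie outside the unit circle, i.e. |z| > 1 for every root.
This is linear in z: 1 + (-1.394) z = 0  =>  z = -1/(-1.394) = 0.71736,  |z| = 0.71736.
Moduli of all roots: 0.7174.
All moduli strictly greater than 1? No.
Verdict: Not invertible.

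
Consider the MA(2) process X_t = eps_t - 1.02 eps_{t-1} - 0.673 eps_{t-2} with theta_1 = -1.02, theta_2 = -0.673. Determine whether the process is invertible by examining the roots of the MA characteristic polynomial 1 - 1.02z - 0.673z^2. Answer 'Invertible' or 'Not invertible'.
\text{Not invertible}

The MA(q) characteristic polynomial is P(z) = 1 - 1.02z - 0.673z^2.
Invertibility requires all roots to lie outside the unit circle, i.e. |z| > 1 for every root.
Set 1 + (-1.02) z + (-0.673) z^2 = 0, i.e. a z^2 + b z + c = 0 with a = -0.673, b = -1.02, c = 1.
Discriminant D = b^2 - 4ac = (-1.02)^2 - 4*(-0.673)*1 = 1.0404 - (-2.692) = 3.7324.
D >= 0, so the roots are real: z = (-b +/- sqrt(D)) / (2a) = (1.02 +/- 1.931942) / (-1.346).
  z_1 = (1.02 + 1.931942) / (-1.346) = -2.1931,   |z_1| = 2.1931.
  z_2 = (1.02 - 1.931942) / (-1.346) = 0.6775,   |z_2| = 0.6775.
Moduli of all roots: 2.1931, 0.6775.
All moduli strictly greater than 1? No.
Verdict: Not invertible.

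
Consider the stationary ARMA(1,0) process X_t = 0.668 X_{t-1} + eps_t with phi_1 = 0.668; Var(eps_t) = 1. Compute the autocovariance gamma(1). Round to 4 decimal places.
\gamma(1) = 1.2063

Multiply the model equation by X_{t-k} and take expectations. With theta_0 = psi_0 = 1 and psi_j the MA(infinity) weights, this gives
  gamma(k) - sum_i phi_i gamma(k-i) = c_k,
  c_k = sigma^2 * sum_{j=k..q} theta_j psi_{j-k}   (c_k = 0 for k > q),
using gamma(-m) = gamma(m).
Pure AR (q = 0): c_0 = sigma^2 = 1, c_k = 0 for k >= 1.
Equations for k = 0 and k = 1 (AR order 1):
  gamma(0) = phi_1 gamma(1) + c_0
  gamma(1) = phi_1 gamma(0) + c_1
Substituting the second into the first: gamma(0) (1 - phi_1^2) = c_0 + phi_1 c_1, so
  gamma(0) = c_0 / (1 - phi_1^2) = 1 / (1 - (0.668)^2) = 1 / 0.553776 = 1.805784.
  gamma(1) = phi_1 gamma(0) = (0.668)(1.805784) = 1.206264.
Therefore gamma(1) = 1.2063 (to 4 decimal places).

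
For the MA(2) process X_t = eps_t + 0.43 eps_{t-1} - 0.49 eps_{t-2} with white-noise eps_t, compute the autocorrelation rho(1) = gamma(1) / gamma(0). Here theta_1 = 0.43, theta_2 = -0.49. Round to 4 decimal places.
\rho(1) = 0.1539

For an MA(q) process with theta_0 = 1, the autocovariance is
  gamma(k) = sigma^2 * sum_{i=0..q-k} theta_i * theta_{i+k},
and rho(k) = gamma(k) / gamma(0). Sigma^2 cancels.
  numerator   = (1)*(0.43) + (0.43)*(-0.49) = 0.2193.
  denominator = (1)^2 + (0.43)^2 + (-0.49)^2 = 1.425.
  rho(1) = 0.2193 / 1.425 = 0.1539.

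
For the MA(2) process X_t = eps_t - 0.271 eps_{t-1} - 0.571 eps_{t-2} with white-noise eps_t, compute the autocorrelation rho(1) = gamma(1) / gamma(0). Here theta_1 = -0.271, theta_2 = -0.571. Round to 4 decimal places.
\rho(1) = -0.0831

For an MA(q) process with theta_0 = 1, the autocovariance is
  gamma(k) = sigma^2 * sum_{i=0..q-k} theta_i * theta_{i+k},
and rho(k) = gamma(k) / gamma(0). Sigma^2 cancels.
  numerator   = (1)*(-0.271) + (-0.271)*(-0.571) = -0.116259.
  denominator = (1)^2 + (-0.271)^2 + (-0.571)^2 = 1.399482.
  rho(1) = -0.116259 / 1.399482 = -0.0831.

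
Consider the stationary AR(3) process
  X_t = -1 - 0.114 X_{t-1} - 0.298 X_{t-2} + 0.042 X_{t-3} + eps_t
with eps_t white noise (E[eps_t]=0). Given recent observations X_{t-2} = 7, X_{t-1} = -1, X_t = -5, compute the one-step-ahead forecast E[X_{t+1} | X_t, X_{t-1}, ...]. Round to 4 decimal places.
E[X_{t+1} \mid \mathcal F_t] = 0.1620

For an AR(p) model X_t = c + sum_i phi_i X_{t-i} + eps_t, the
one-step-ahead conditional mean is
  E[X_{t+1} | X_t, ...] = c + sum_i phi_i X_{t+1-i}.
Substitute known values:
  E[X_{t+1} | ...] = -1 + (-0.114) * (-5) + (-0.298) * (-1) + (0.042) * (7)
                   = 0.1620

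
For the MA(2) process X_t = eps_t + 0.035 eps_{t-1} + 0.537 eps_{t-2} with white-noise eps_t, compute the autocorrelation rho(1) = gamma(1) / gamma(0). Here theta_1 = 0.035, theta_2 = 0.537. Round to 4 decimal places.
\rho(1) = 0.0417

For an MA(q) process with theta_0 = 1, the autocovariance is
  gamma(k) = sigma^2 * sum_{i=0..q-k} theta_i * theta_{i+k},
and rho(k) = gamma(k) / gamma(0). Sigma^2 cancels.
  numerator   = (1)*(0.035) + (0.035)*(0.537) = 0.053795.
  denominator = (1)^2 + (0.035)^2 + (0.537)^2 = 1.289594.
  rho(1) = 0.053795 / 1.289594 = 0.0417.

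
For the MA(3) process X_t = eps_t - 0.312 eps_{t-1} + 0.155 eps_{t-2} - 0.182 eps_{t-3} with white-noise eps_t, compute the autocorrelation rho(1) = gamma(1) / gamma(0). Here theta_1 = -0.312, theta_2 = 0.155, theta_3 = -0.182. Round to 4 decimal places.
\rho(1) = -0.3366

For an MA(q) process with theta_0 = 1, the autocovariance is
  gamma(k) = sigma^2 * sum_{i=0..q-k} theta_i * theta_{i+k},
and rho(k) = gamma(k) / gamma(0). Sigma^2 cancels.
  numerator   = (1)*(-0.312) + (-0.312)*(0.155) + (0.155)*(-0.182) = -0.38857.
  denominator = (1)^2 + (-0.312)^2 + (0.155)^2 + (-0.182)^2 = 1.154493.
  rho(1) = -0.38857 / 1.154493 = -0.3366.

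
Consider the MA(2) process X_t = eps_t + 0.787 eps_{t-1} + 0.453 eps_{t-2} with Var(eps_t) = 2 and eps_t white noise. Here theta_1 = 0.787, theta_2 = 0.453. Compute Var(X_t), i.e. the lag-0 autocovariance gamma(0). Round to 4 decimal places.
\gamma(0) = 3.6492

For an MA(q) process X_t = eps_t + sum_i theta_i eps_{t-i} with
Var(eps_t) = sigma^2, the variance is
  gamma(0) = sigma^2 * (1 + sum_i theta_i^2).
  sum_i theta_i^2 = (0.787)^2 + (0.453)^2 = 0.619369 + 0.205209 = 0.824578.
  gamma(0) = 2 * (1 + 0.824578) = 2 * 1.824578 = 3.649156, which rounds to 3.6492.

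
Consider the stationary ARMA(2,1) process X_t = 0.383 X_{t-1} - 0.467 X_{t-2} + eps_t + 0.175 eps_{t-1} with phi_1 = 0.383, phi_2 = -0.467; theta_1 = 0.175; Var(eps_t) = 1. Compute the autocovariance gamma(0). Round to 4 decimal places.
\gamma(0) = 1.5399

Multiply the model equation by X_{t-k} and take expectations. With theta_0 = psi_0 = 1 and psi_j the MA(infinity) weights, this gives
  gamma(k) - sum_i phi_i gamma(k-i) = c_k,
  c_k = sigma^2 * sum_{j=k..q} theta_j psi_{j-k}   (c_k = 0 for k > q),
using gamma(-m) = gamma(m).
psi-weights needed (psi_j = theta_j + sum_i phi_i psi_{j-i}):
  psi_1 = theta_1 + phi_1 = 0.175 + (0.383) = 0.558
Right-hand sides:
  c_0 = sigma^2 (1 + theta_1 psi_1) = 1 * (1 + (0.175)(0.558)) = 1 * 1.09765 = 1.09765
  c_1 = sigma^2 theta_1 = 1 * (0.175) = 0.175
  c_2 = 0
Equations for k = 0, 1, 2 (AR order 2, c_2 = 0):
  (E0) gamma(0) = phi_1 gamma(1) + phi_2 gamma(2) + c_0
  (E1) gamma(1) = phi_1 gamma(0) + phi_2 gamma(1) + c_1
  (E2) gamma(2) = phi_1 gamma(1) + phi_2 gamma(0)
From (E1): gamma(1) = A gamma(0) + B with
  A = phi_1 / (1 - phi_2) = 0.383 / 1.467 = 0.261077,   B = c_1 / (1 - phi_2) = 0.175 / 1.467 = 0.119291.
Insert (E2) into (E0): gamma(0) (1 - phi_2^2) = phi_1 (1 + phi_2) gamma(1) + c_0.
  phi_1 (1 + phi_2) = (0.383)(0.533) = 0.204139,   1 - phi_2^2 = 0.781911.
Replace gamma(1) by A gamma(0) + B and collect gamma(0):
  gamma(0) [0.781911 - (0.204139)(0.261077)] = (0.204139)(0.119291) + 1.09765
  gamma(0) * 0.728615 = 1.122002
  gamma(0) = 1.122002 / 0.728615 = 1.539911.
Therefore gamma(0) = 1.5399 (to 4 decimal places).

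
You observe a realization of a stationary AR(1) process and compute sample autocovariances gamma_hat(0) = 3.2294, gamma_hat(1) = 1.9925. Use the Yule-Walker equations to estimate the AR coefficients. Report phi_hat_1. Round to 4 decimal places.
\hat\phi_{1} = 0.6170

The Yule-Walker equations for an AR(p) process read, in matrix form,
  Gamma_p phi = r_p,   with   (Gamma_p)_{ij} = gamma(|i - j|),
                       (r_p)_i = gamma(i),   i,j = 1..p.
Substitute the sample gammas (Toeplitz matrix and right-hand side of size 1):
  Gamma_p = [[3.2294]]
  r_p     = [1.9925]
With p = 1 this is the single equation gamma(0) phi_1 = gamma(1):
  phi_hat_1 = gamma(1) / gamma(0) = 1.9925 / 3.2294 = 0.6170.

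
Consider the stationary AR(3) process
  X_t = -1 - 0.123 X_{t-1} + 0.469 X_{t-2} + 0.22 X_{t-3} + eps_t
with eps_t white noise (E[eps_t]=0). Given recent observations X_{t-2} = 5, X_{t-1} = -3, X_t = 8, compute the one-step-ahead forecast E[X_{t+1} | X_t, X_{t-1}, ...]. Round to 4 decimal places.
E[X_{t+1} \mid \mathcal F_t] = -2.2910

For an AR(p) model X_t = c + sum_i phi_i X_{t-i} + eps_t, the
one-step-ahead conditional mean is
  E[X_{t+1} | X_t, ...] = c + sum_i phi_i X_{t+1-i}.
Substitute known values:
  E[X_{t+1} | ...] = -1 + (-0.123) * (8) + (0.469) * (-3) + (0.22) * (5)
                   = -2.2910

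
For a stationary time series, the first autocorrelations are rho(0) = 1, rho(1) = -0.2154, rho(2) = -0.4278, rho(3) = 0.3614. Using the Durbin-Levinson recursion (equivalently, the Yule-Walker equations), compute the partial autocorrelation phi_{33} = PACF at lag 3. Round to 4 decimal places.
\phi_{33} = 0.1620

The PACF at lag k is phi_{kk}, the last component of the solution
to the Yule-Walker system G_k phi = r_k where
  (G_k)_{ij} = rho(|i - j|), (r_k)_i = rho(i), i,j = 1..k.
Equivalently, Durbin-Levinson gives phi_{kk} iteratively:
  phi_{11} = rho(1)
  phi_{kk} = [rho(k) - sum_{j=1..k-1} phi_{k-1,j} rho(k-j)]
            / [1 - sum_{j=1..k-1} phi_{k-1,j} rho(j)],
  phi_{k,j} = phi_{k-1,j} - phi_{kk} phi_{k-1,k-j},  j = 1..k-1.
Step k = 1:
  phi_11 = rho(1) = -0.2154.
Step k = 2:
  phi_22 = [rho(2) - phi_11 rho(1)] / [1 - phi_11 rho(1)] = [-0.4278 - (-0.2154)(-0.2154)] / [1 - (-0.2154)(-0.2154)]
         = -0.47419716 / 0.95360284 = -0.497269.
  Update: phi_21 = phi_11 - phi_22 phi_11 = -0.2154 - (-0.497269)(-0.2154) = -0.322512.
Step k = 3:
  phi_33 = [rho(3) - phi_21 rho(2) - phi_22 rho(1)] / [1 - phi_21 rho(1) - phi_22 rho(2)]
    numerator   = 0.3614 - (-0.322512)(-0.4278) - (-0.497269)(-0.2154) = 0.11631772
    denominator = 1 - (-0.322512)(-0.2154) - (-0.497269)(-0.4278) = 0.71779928
  phi_33 = 0.11631772 / 0.71779928 = 0.162.
Therefore phi_{33} = 0.1620.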